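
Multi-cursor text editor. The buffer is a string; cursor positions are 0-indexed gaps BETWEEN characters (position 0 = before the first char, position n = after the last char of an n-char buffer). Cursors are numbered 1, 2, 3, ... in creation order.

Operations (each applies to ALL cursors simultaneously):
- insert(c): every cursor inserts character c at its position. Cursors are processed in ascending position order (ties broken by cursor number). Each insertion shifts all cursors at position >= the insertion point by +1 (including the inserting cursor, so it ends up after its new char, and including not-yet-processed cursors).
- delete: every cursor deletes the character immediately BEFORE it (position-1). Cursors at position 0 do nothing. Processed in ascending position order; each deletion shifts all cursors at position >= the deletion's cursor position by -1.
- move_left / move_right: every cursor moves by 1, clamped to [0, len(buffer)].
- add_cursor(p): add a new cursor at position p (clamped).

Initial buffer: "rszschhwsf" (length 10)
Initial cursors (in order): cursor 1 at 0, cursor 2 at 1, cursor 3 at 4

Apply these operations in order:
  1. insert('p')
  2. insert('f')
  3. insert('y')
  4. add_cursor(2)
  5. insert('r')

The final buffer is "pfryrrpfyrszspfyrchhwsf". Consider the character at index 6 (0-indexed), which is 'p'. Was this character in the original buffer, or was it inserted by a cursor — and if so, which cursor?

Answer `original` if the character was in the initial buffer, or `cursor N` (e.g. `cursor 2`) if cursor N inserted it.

Answer: cursor 2

Derivation:
After op 1 (insert('p')): buffer="prpszspchhwsf" (len 13), cursors c1@1 c2@3 c3@7, authorship 1.2...3......
After op 2 (insert('f')): buffer="pfrpfszspfchhwsf" (len 16), cursors c1@2 c2@5 c3@10, authorship 11.22...33......
After op 3 (insert('y')): buffer="pfyrpfyszspfychhwsf" (len 19), cursors c1@3 c2@7 c3@13, authorship 111.222...333......
After op 4 (add_cursor(2)): buffer="pfyrpfyszspfychhwsf" (len 19), cursors c4@2 c1@3 c2@7 c3@13, authorship 111.222...333......
After op 5 (insert('r')): buffer="pfryrrpfyrszspfyrchhwsf" (len 23), cursors c4@3 c1@5 c2@10 c3@17, authorship 11411.2222...3333......
Authorship (.=original, N=cursor N): 1 1 4 1 1 . 2 2 2 2 . . . 3 3 3 3 . . . . . .
Index 6: author = 2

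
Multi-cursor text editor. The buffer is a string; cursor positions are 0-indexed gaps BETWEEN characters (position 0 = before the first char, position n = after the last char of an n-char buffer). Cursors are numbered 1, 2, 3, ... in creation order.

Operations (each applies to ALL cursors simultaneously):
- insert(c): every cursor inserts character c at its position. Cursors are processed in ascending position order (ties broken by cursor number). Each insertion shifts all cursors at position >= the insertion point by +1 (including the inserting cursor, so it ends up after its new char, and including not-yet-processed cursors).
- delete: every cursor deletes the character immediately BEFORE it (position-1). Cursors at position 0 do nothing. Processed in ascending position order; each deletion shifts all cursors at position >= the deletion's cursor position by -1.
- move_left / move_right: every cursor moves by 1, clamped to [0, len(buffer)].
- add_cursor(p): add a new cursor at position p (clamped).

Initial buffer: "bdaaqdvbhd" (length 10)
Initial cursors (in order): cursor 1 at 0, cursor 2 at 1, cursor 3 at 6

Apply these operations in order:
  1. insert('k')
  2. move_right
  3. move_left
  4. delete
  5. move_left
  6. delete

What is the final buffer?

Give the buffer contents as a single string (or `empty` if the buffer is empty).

Answer: bdaadvbhd

Derivation:
After op 1 (insert('k')): buffer="kbkdaaqdkvbhd" (len 13), cursors c1@1 c2@3 c3@9, authorship 1.2.....3....
After op 2 (move_right): buffer="kbkdaaqdkvbhd" (len 13), cursors c1@2 c2@4 c3@10, authorship 1.2.....3....
After op 3 (move_left): buffer="kbkdaaqdkvbhd" (len 13), cursors c1@1 c2@3 c3@9, authorship 1.2.....3....
After op 4 (delete): buffer="bdaaqdvbhd" (len 10), cursors c1@0 c2@1 c3@6, authorship ..........
After op 5 (move_left): buffer="bdaaqdvbhd" (len 10), cursors c1@0 c2@0 c3@5, authorship ..........
After op 6 (delete): buffer="bdaadvbhd" (len 9), cursors c1@0 c2@0 c3@4, authorship .........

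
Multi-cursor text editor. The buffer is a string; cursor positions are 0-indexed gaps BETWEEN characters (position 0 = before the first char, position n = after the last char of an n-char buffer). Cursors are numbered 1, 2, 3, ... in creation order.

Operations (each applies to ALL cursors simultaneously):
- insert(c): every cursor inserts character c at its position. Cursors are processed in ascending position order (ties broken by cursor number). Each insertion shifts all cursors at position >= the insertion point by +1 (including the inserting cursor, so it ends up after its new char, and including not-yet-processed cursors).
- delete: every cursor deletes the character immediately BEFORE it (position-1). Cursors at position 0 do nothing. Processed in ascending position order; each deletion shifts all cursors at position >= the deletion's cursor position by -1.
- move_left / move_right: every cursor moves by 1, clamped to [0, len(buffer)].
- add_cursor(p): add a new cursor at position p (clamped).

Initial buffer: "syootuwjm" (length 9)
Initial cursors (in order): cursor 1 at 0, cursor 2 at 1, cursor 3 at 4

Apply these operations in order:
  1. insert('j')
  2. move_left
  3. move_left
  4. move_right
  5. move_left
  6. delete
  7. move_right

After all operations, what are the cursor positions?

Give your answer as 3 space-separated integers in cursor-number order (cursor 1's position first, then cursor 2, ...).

Answer: 1 1 4

Derivation:
After op 1 (insert('j')): buffer="jsjyoojtuwjm" (len 12), cursors c1@1 c2@3 c3@7, authorship 1.2...3.....
After op 2 (move_left): buffer="jsjyoojtuwjm" (len 12), cursors c1@0 c2@2 c3@6, authorship 1.2...3.....
After op 3 (move_left): buffer="jsjyoojtuwjm" (len 12), cursors c1@0 c2@1 c3@5, authorship 1.2...3.....
After op 4 (move_right): buffer="jsjyoojtuwjm" (len 12), cursors c1@1 c2@2 c3@6, authorship 1.2...3.....
After op 5 (move_left): buffer="jsjyoojtuwjm" (len 12), cursors c1@0 c2@1 c3@5, authorship 1.2...3.....
After op 6 (delete): buffer="sjyojtuwjm" (len 10), cursors c1@0 c2@0 c3@3, authorship .2..3.....
After op 7 (move_right): buffer="sjyojtuwjm" (len 10), cursors c1@1 c2@1 c3@4, authorship .2..3.....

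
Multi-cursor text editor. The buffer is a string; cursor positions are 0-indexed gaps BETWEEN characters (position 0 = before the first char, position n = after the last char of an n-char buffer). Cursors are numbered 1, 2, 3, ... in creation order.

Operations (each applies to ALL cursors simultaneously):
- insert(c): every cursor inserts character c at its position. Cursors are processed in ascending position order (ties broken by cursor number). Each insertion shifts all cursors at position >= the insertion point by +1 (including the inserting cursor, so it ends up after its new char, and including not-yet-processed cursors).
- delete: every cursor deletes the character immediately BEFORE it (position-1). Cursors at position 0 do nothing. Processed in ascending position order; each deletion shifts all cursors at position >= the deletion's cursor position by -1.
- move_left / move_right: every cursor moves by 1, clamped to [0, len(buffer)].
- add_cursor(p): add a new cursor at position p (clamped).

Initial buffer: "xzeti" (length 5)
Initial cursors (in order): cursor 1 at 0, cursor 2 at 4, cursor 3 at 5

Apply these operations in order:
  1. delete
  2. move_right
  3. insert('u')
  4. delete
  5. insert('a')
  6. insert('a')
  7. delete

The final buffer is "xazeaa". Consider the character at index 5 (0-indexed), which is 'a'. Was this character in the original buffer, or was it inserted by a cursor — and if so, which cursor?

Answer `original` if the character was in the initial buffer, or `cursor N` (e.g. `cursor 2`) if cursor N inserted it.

Answer: cursor 3

Derivation:
After op 1 (delete): buffer="xze" (len 3), cursors c1@0 c2@3 c3@3, authorship ...
After op 2 (move_right): buffer="xze" (len 3), cursors c1@1 c2@3 c3@3, authorship ...
After op 3 (insert('u')): buffer="xuzeuu" (len 6), cursors c1@2 c2@6 c3@6, authorship .1..23
After op 4 (delete): buffer="xze" (len 3), cursors c1@1 c2@3 c3@3, authorship ...
After op 5 (insert('a')): buffer="xazeaa" (len 6), cursors c1@2 c2@6 c3@6, authorship .1..23
After op 6 (insert('a')): buffer="xaazeaaaa" (len 9), cursors c1@3 c2@9 c3@9, authorship .11..2323
After op 7 (delete): buffer="xazeaa" (len 6), cursors c1@2 c2@6 c3@6, authorship .1..23
Authorship (.=original, N=cursor N): . 1 . . 2 3
Index 5: author = 3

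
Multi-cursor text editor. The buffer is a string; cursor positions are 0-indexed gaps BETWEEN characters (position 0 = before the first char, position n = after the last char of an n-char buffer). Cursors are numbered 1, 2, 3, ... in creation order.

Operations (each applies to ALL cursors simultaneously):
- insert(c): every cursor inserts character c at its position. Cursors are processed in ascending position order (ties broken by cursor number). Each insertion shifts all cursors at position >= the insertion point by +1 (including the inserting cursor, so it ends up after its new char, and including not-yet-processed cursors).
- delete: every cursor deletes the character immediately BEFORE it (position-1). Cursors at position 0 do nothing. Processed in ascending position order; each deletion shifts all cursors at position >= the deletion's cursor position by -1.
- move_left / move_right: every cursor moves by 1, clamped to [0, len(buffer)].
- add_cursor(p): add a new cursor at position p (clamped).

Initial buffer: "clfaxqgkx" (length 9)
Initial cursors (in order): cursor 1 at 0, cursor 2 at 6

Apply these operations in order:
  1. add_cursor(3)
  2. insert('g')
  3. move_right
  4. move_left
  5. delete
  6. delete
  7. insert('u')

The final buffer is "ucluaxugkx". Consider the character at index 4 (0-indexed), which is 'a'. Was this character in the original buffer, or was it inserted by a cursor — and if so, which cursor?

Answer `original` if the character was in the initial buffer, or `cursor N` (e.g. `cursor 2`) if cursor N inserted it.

Answer: original

Derivation:
After op 1 (add_cursor(3)): buffer="clfaxqgkx" (len 9), cursors c1@0 c3@3 c2@6, authorship .........
After op 2 (insert('g')): buffer="gclfgaxqggkx" (len 12), cursors c1@1 c3@5 c2@9, authorship 1...3...2...
After op 3 (move_right): buffer="gclfgaxqggkx" (len 12), cursors c1@2 c3@6 c2@10, authorship 1...3...2...
After op 4 (move_left): buffer="gclfgaxqggkx" (len 12), cursors c1@1 c3@5 c2@9, authorship 1...3...2...
After op 5 (delete): buffer="clfaxqgkx" (len 9), cursors c1@0 c3@3 c2@6, authorship .........
After op 6 (delete): buffer="claxgkx" (len 7), cursors c1@0 c3@2 c2@4, authorship .......
After op 7 (insert('u')): buffer="ucluaxugkx" (len 10), cursors c1@1 c3@4 c2@7, authorship 1..3..2...
Authorship (.=original, N=cursor N): 1 . . 3 . . 2 . . .
Index 4: author = original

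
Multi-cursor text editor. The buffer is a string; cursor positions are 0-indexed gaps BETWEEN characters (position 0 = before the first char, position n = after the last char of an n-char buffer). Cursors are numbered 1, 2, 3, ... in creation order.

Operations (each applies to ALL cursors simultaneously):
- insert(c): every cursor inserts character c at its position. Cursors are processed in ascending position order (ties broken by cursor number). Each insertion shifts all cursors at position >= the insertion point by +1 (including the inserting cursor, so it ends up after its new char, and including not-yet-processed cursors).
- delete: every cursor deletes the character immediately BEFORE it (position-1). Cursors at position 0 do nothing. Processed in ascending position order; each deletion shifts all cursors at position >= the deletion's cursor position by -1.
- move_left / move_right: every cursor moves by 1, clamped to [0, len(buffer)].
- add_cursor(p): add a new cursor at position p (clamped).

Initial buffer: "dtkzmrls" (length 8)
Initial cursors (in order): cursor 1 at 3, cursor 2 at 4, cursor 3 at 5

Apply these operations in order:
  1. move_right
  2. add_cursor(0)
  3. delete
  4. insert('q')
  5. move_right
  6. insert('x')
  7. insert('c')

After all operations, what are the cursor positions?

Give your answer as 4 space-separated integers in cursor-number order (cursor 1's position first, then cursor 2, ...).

Answer: 16 16 16 4

Derivation:
After op 1 (move_right): buffer="dtkzmrls" (len 8), cursors c1@4 c2@5 c3@6, authorship ........
After op 2 (add_cursor(0)): buffer="dtkzmrls" (len 8), cursors c4@0 c1@4 c2@5 c3@6, authorship ........
After op 3 (delete): buffer="dtkls" (len 5), cursors c4@0 c1@3 c2@3 c3@3, authorship .....
After op 4 (insert('q')): buffer="qdtkqqqls" (len 9), cursors c4@1 c1@7 c2@7 c3@7, authorship 4...123..
After op 5 (move_right): buffer="qdtkqqqls" (len 9), cursors c4@2 c1@8 c2@8 c3@8, authorship 4...123..
After op 6 (insert('x')): buffer="qdxtkqqqlxxxs" (len 13), cursors c4@3 c1@12 c2@12 c3@12, authorship 4.4..123.123.
After op 7 (insert('c')): buffer="qdxctkqqqlxxxcccs" (len 17), cursors c4@4 c1@16 c2@16 c3@16, authorship 4.44..123.123123.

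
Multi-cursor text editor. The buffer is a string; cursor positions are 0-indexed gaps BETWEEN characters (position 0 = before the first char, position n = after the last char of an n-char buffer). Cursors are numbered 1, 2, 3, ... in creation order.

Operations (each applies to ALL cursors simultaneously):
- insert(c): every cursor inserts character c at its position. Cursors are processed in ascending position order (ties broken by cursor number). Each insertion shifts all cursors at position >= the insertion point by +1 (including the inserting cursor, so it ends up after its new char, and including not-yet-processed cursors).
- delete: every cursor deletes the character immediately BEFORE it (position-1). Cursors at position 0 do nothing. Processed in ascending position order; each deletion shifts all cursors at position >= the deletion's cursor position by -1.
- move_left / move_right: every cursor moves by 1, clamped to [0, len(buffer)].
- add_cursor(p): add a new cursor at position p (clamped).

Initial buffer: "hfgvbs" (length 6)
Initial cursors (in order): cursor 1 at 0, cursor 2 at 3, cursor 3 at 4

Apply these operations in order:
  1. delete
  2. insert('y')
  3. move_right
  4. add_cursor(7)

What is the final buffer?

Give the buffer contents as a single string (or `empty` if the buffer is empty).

After op 1 (delete): buffer="hfbs" (len 4), cursors c1@0 c2@2 c3@2, authorship ....
After op 2 (insert('y')): buffer="yhfyybs" (len 7), cursors c1@1 c2@5 c3@5, authorship 1..23..
After op 3 (move_right): buffer="yhfyybs" (len 7), cursors c1@2 c2@6 c3@6, authorship 1..23..
After op 4 (add_cursor(7)): buffer="yhfyybs" (len 7), cursors c1@2 c2@6 c3@6 c4@7, authorship 1..23..

Answer: yhfyybs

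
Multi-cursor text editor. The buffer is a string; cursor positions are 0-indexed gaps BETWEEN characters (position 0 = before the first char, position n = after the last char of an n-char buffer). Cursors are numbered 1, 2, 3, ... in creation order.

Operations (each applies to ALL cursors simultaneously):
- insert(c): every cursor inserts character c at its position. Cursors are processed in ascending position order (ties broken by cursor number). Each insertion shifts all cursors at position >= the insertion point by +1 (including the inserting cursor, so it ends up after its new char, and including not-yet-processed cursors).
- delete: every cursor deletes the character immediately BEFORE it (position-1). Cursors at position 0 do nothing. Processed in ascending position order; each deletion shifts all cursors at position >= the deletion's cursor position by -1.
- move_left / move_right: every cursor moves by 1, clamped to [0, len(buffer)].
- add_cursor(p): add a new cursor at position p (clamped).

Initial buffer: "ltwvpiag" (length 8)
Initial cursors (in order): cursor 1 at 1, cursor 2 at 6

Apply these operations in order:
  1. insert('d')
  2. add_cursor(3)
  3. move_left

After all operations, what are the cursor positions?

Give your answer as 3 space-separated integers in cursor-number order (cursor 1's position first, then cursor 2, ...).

After op 1 (insert('d')): buffer="ldtwvpidag" (len 10), cursors c1@2 c2@8, authorship .1.....2..
After op 2 (add_cursor(3)): buffer="ldtwvpidag" (len 10), cursors c1@2 c3@3 c2@8, authorship .1.....2..
After op 3 (move_left): buffer="ldtwvpidag" (len 10), cursors c1@1 c3@2 c2@7, authorship .1.....2..

Answer: 1 7 2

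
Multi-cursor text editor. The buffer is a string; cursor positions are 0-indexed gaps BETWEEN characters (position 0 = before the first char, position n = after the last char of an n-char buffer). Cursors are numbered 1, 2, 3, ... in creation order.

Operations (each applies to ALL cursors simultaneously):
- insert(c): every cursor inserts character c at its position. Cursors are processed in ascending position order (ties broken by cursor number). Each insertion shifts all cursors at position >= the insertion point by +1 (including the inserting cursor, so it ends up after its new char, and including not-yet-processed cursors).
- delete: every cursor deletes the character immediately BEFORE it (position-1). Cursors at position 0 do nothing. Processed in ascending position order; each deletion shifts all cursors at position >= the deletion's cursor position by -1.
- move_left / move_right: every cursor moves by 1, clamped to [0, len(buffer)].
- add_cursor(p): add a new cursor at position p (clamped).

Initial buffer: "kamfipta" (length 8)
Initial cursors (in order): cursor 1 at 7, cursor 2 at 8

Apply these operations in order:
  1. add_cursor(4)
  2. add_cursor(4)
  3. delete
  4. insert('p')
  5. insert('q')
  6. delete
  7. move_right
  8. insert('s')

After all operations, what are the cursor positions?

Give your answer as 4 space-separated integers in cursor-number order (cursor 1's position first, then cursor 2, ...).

After op 1 (add_cursor(4)): buffer="kamfipta" (len 8), cursors c3@4 c1@7 c2@8, authorship ........
After op 2 (add_cursor(4)): buffer="kamfipta" (len 8), cursors c3@4 c4@4 c1@7 c2@8, authorship ........
After op 3 (delete): buffer="kaip" (len 4), cursors c3@2 c4@2 c1@4 c2@4, authorship ....
After op 4 (insert('p')): buffer="kappippp" (len 8), cursors c3@4 c4@4 c1@8 c2@8, authorship ..34..12
After op 5 (insert('q')): buffer="kappqqipppqq" (len 12), cursors c3@6 c4@6 c1@12 c2@12, authorship ..3434..1212
After op 6 (delete): buffer="kappippp" (len 8), cursors c3@4 c4@4 c1@8 c2@8, authorship ..34..12
After op 7 (move_right): buffer="kappippp" (len 8), cursors c3@5 c4@5 c1@8 c2@8, authorship ..34..12
After op 8 (insert('s')): buffer="kappisspppss" (len 12), cursors c3@7 c4@7 c1@12 c2@12, authorship ..34.34.1212

Answer: 12 12 7 7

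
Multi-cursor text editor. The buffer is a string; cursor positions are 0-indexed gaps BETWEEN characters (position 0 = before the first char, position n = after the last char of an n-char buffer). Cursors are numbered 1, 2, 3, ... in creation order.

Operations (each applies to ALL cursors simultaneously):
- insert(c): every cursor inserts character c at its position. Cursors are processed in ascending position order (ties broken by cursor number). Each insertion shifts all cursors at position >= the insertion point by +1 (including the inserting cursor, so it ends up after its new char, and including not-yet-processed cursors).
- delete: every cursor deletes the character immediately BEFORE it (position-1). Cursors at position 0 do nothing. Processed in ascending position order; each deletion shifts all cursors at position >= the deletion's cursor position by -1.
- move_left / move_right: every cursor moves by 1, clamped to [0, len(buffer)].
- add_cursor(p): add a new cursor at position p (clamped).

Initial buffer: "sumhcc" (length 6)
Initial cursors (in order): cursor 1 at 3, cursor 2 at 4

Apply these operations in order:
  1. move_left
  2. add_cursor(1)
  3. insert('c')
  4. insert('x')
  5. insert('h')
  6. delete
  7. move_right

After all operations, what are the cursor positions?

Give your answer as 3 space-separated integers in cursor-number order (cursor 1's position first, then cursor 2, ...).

After op 1 (move_left): buffer="sumhcc" (len 6), cursors c1@2 c2@3, authorship ......
After op 2 (add_cursor(1)): buffer="sumhcc" (len 6), cursors c3@1 c1@2 c2@3, authorship ......
After op 3 (insert('c')): buffer="scucmchcc" (len 9), cursors c3@2 c1@4 c2@6, authorship .3.1.2...
After op 4 (insert('x')): buffer="scxucxmcxhcc" (len 12), cursors c3@3 c1@6 c2@9, authorship .33.11.22...
After op 5 (insert('h')): buffer="scxhucxhmcxhhcc" (len 15), cursors c3@4 c1@8 c2@12, authorship .333.111.222...
After op 6 (delete): buffer="scxucxmcxhcc" (len 12), cursors c3@3 c1@6 c2@9, authorship .33.11.22...
After op 7 (move_right): buffer="scxucxmcxhcc" (len 12), cursors c3@4 c1@7 c2@10, authorship .33.11.22...

Answer: 7 10 4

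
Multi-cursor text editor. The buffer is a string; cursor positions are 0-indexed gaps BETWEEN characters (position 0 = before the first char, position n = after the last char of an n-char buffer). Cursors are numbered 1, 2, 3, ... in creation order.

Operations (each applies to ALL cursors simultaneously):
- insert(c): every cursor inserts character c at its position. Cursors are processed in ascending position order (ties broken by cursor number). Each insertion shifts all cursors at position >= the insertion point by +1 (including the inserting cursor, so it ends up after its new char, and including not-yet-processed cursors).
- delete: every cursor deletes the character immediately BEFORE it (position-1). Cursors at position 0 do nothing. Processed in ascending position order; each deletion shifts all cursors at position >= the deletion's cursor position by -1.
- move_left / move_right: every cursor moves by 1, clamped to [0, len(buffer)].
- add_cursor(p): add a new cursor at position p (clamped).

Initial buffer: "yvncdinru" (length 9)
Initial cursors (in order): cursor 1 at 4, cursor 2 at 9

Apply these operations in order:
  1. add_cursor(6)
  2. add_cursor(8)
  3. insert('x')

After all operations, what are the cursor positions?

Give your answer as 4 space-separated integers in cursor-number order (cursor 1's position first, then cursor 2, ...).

After op 1 (add_cursor(6)): buffer="yvncdinru" (len 9), cursors c1@4 c3@6 c2@9, authorship .........
After op 2 (add_cursor(8)): buffer="yvncdinru" (len 9), cursors c1@4 c3@6 c4@8 c2@9, authorship .........
After op 3 (insert('x')): buffer="yvncxdixnrxux" (len 13), cursors c1@5 c3@8 c4@11 c2@13, authorship ....1..3..4.2

Answer: 5 13 8 11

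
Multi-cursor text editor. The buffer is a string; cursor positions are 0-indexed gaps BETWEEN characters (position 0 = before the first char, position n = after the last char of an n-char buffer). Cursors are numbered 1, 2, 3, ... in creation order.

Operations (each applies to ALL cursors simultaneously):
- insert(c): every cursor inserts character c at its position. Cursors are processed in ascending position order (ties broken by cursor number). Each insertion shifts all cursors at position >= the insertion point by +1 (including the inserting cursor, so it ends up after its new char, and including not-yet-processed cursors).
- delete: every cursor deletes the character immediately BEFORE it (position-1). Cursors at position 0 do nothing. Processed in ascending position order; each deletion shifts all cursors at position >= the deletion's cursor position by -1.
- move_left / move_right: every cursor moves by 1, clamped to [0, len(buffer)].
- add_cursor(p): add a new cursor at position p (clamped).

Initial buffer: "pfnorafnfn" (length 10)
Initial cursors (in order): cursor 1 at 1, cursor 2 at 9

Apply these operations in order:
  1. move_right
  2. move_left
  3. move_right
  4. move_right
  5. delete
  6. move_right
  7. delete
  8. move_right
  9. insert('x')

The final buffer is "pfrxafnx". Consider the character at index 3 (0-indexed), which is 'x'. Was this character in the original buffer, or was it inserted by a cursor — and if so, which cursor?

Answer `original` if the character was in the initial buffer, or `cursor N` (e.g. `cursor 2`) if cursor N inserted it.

Answer: cursor 1

Derivation:
After op 1 (move_right): buffer="pfnorafnfn" (len 10), cursors c1@2 c2@10, authorship ..........
After op 2 (move_left): buffer="pfnorafnfn" (len 10), cursors c1@1 c2@9, authorship ..........
After op 3 (move_right): buffer="pfnorafnfn" (len 10), cursors c1@2 c2@10, authorship ..........
After op 4 (move_right): buffer="pfnorafnfn" (len 10), cursors c1@3 c2@10, authorship ..........
After op 5 (delete): buffer="pforafnf" (len 8), cursors c1@2 c2@8, authorship ........
After op 6 (move_right): buffer="pforafnf" (len 8), cursors c1@3 c2@8, authorship ........
After op 7 (delete): buffer="pfrafn" (len 6), cursors c1@2 c2@6, authorship ......
After op 8 (move_right): buffer="pfrafn" (len 6), cursors c1@3 c2@6, authorship ......
After op 9 (insert('x')): buffer="pfrxafnx" (len 8), cursors c1@4 c2@8, authorship ...1...2
Authorship (.=original, N=cursor N): . . . 1 . . . 2
Index 3: author = 1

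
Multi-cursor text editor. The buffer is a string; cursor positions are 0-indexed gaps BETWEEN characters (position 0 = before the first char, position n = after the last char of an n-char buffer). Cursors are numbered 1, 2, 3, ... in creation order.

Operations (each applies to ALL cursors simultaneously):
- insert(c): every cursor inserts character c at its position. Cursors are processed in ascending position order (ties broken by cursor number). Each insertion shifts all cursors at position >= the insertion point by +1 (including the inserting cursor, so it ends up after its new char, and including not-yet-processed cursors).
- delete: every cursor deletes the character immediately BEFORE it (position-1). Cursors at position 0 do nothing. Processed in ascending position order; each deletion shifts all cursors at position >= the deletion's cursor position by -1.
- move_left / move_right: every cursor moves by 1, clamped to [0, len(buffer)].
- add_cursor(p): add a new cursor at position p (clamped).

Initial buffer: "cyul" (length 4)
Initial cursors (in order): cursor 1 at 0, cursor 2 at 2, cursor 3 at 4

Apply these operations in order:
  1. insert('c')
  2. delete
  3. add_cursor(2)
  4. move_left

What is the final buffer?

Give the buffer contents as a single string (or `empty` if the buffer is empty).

After op 1 (insert('c')): buffer="ccyculc" (len 7), cursors c1@1 c2@4 c3@7, authorship 1..2..3
After op 2 (delete): buffer="cyul" (len 4), cursors c1@0 c2@2 c3@4, authorship ....
After op 3 (add_cursor(2)): buffer="cyul" (len 4), cursors c1@0 c2@2 c4@2 c3@4, authorship ....
After op 4 (move_left): buffer="cyul" (len 4), cursors c1@0 c2@1 c4@1 c3@3, authorship ....

Answer: cyul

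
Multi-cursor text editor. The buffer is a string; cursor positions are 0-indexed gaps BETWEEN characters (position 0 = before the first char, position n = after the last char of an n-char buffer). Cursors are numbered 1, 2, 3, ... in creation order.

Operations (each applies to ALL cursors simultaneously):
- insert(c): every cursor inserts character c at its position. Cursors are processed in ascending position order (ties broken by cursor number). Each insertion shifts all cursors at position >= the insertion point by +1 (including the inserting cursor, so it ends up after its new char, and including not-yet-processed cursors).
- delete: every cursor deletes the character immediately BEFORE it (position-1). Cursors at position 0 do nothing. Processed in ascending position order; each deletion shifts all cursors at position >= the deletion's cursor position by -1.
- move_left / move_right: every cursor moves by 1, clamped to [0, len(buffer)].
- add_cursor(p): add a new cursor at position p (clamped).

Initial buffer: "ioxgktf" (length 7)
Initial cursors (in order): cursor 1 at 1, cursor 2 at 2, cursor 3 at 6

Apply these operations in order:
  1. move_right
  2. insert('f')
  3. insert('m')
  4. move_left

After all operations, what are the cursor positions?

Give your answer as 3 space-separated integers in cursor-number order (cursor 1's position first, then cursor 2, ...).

Answer: 3 6 12

Derivation:
After op 1 (move_right): buffer="ioxgktf" (len 7), cursors c1@2 c2@3 c3@7, authorship .......
After op 2 (insert('f')): buffer="iofxfgktff" (len 10), cursors c1@3 c2@5 c3@10, authorship ..1.2....3
After op 3 (insert('m')): buffer="iofmxfmgktffm" (len 13), cursors c1@4 c2@7 c3@13, authorship ..11.22....33
After op 4 (move_left): buffer="iofmxfmgktffm" (len 13), cursors c1@3 c2@6 c3@12, authorship ..11.22....33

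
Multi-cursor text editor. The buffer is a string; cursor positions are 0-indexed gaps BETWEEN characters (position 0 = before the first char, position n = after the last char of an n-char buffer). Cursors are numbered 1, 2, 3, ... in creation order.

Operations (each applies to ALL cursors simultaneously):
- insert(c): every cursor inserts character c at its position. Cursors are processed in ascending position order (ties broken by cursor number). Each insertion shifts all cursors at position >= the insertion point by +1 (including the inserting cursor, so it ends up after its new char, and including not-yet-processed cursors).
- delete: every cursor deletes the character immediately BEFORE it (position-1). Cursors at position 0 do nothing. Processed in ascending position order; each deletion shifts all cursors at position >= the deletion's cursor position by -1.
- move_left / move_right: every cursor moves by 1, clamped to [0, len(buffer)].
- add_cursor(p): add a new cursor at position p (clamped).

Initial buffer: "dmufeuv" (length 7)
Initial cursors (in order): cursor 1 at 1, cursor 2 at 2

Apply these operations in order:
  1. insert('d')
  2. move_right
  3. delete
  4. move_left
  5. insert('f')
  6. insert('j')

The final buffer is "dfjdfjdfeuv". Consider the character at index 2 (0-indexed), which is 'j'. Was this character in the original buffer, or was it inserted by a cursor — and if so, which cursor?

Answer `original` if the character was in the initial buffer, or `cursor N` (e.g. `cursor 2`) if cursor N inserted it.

Answer: cursor 1

Derivation:
After op 1 (insert('d')): buffer="ddmdufeuv" (len 9), cursors c1@2 c2@4, authorship .1.2.....
After op 2 (move_right): buffer="ddmdufeuv" (len 9), cursors c1@3 c2@5, authorship .1.2.....
After op 3 (delete): buffer="dddfeuv" (len 7), cursors c1@2 c2@3, authorship .12....
After op 4 (move_left): buffer="dddfeuv" (len 7), cursors c1@1 c2@2, authorship .12....
After op 5 (insert('f')): buffer="dfdfdfeuv" (len 9), cursors c1@2 c2@4, authorship .1122....
After op 6 (insert('j')): buffer="dfjdfjdfeuv" (len 11), cursors c1@3 c2@6, authorship .111222....
Authorship (.=original, N=cursor N): . 1 1 1 2 2 2 . . . .
Index 2: author = 1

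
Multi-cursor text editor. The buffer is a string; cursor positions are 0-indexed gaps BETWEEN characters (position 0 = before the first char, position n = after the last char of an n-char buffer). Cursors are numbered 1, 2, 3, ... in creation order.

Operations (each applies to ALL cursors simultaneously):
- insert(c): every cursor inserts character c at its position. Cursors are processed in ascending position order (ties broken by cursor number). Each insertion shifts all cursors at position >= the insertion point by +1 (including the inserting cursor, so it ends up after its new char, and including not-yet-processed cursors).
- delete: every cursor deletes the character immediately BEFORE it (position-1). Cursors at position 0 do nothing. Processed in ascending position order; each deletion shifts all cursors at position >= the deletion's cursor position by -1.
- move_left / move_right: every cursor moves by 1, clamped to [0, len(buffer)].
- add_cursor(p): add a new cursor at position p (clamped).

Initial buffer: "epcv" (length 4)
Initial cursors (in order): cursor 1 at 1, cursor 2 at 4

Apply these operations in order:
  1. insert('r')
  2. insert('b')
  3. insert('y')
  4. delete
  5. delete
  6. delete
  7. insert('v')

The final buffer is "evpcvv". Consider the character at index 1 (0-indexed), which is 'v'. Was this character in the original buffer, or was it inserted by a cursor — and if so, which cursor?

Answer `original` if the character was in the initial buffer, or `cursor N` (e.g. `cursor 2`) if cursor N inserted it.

After op 1 (insert('r')): buffer="erpcvr" (len 6), cursors c1@2 c2@6, authorship .1...2
After op 2 (insert('b')): buffer="erbpcvrb" (len 8), cursors c1@3 c2@8, authorship .11...22
After op 3 (insert('y')): buffer="erbypcvrby" (len 10), cursors c1@4 c2@10, authorship .111...222
After op 4 (delete): buffer="erbpcvrb" (len 8), cursors c1@3 c2@8, authorship .11...22
After op 5 (delete): buffer="erpcvr" (len 6), cursors c1@2 c2@6, authorship .1...2
After op 6 (delete): buffer="epcv" (len 4), cursors c1@1 c2@4, authorship ....
After op 7 (insert('v')): buffer="evpcvv" (len 6), cursors c1@2 c2@6, authorship .1...2
Authorship (.=original, N=cursor N): . 1 . . . 2
Index 1: author = 1

Answer: cursor 1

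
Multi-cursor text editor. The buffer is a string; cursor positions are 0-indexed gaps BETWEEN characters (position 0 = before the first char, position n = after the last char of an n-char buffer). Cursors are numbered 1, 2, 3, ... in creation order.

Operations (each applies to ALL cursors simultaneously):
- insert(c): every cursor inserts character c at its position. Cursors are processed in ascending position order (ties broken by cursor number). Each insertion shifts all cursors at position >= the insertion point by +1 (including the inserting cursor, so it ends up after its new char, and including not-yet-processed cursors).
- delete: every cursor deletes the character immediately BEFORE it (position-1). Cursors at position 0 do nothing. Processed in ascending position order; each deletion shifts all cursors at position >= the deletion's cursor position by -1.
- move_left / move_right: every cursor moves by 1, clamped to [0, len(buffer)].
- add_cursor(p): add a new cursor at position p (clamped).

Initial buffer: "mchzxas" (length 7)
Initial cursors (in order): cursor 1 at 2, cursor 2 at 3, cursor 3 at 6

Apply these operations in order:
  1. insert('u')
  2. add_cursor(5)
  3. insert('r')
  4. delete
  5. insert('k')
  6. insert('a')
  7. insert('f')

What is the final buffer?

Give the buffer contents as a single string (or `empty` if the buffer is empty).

Answer: mcukafhukkaaffzxaukafs

Derivation:
After op 1 (insert('u')): buffer="mcuhuzxaus" (len 10), cursors c1@3 c2@5 c3@9, authorship ..1.2...3.
After op 2 (add_cursor(5)): buffer="mcuhuzxaus" (len 10), cursors c1@3 c2@5 c4@5 c3@9, authorship ..1.2...3.
After op 3 (insert('r')): buffer="mcurhurrzxaurs" (len 14), cursors c1@4 c2@8 c4@8 c3@13, authorship ..11.224...33.
After op 4 (delete): buffer="mcuhuzxaus" (len 10), cursors c1@3 c2@5 c4@5 c3@9, authorship ..1.2...3.
After op 5 (insert('k')): buffer="mcukhukkzxauks" (len 14), cursors c1@4 c2@8 c4@8 c3@13, authorship ..11.224...33.
After op 6 (insert('a')): buffer="mcukahukkaazxaukas" (len 18), cursors c1@5 c2@11 c4@11 c3@17, authorship ..111.22424...333.
After op 7 (insert('f')): buffer="mcukafhukkaaffzxaukafs" (len 22), cursors c1@6 c2@14 c4@14 c3@21, authorship ..1111.2242424...3333.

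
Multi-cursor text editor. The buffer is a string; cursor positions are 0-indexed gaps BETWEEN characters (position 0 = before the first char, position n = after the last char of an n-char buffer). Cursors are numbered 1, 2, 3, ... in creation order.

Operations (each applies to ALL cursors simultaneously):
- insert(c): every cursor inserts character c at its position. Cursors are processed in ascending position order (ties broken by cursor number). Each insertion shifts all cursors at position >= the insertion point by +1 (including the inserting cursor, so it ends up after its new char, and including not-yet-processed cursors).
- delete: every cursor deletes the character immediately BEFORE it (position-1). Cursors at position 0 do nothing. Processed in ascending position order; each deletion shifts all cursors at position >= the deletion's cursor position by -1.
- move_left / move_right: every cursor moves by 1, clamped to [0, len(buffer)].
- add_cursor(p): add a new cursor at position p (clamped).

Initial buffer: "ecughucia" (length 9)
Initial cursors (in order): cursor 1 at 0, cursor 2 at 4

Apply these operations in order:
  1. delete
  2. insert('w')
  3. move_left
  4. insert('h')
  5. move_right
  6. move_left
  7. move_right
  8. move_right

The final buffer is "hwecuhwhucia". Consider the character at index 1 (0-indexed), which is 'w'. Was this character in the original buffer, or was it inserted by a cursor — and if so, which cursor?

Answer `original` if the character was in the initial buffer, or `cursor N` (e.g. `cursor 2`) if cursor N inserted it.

Answer: cursor 1

Derivation:
After op 1 (delete): buffer="ecuhucia" (len 8), cursors c1@0 c2@3, authorship ........
After op 2 (insert('w')): buffer="wecuwhucia" (len 10), cursors c1@1 c2@5, authorship 1...2.....
After op 3 (move_left): buffer="wecuwhucia" (len 10), cursors c1@0 c2@4, authorship 1...2.....
After op 4 (insert('h')): buffer="hwecuhwhucia" (len 12), cursors c1@1 c2@6, authorship 11...22.....
After op 5 (move_right): buffer="hwecuhwhucia" (len 12), cursors c1@2 c2@7, authorship 11...22.....
After op 6 (move_left): buffer="hwecuhwhucia" (len 12), cursors c1@1 c2@6, authorship 11...22.....
After op 7 (move_right): buffer="hwecuhwhucia" (len 12), cursors c1@2 c2@7, authorship 11...22.....
After op 8 (move_right): buffer="hwecuhwhucia" (len 12), cursors c1@3 c2@8, authorship 11...22.....
Authorship (.=original, N=cursor N): 1 1 . . . 2 2 . . . . .
Index 1: author = 1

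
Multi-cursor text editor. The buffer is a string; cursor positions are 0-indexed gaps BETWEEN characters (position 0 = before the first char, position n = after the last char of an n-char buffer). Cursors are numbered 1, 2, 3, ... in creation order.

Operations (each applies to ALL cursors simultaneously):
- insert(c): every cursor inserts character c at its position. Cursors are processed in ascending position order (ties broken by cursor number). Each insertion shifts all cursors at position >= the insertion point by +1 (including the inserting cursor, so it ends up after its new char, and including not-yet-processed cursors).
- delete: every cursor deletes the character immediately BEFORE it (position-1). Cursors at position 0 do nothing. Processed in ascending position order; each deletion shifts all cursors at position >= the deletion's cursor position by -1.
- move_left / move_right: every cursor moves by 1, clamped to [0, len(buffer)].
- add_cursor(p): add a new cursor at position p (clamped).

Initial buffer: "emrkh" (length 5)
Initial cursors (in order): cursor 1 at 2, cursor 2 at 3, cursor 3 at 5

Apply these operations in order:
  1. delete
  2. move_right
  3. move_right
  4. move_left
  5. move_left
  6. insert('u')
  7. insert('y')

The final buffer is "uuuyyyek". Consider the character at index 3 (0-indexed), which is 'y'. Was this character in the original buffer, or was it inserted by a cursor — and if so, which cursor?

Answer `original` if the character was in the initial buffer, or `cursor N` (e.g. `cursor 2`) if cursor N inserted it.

After op 1 (delete): buffer="ek" (len 2), cursors c1@1 c2@1 c3@2, authorship ..
After op 2 (move_right): buffer="ek" (len 2), cursors c1@2 c2@2 c3@2, authorship ..
After op 3 (move_right): buffer="ek" (len 2), cursors c1@2 c2@2 c3@2, authorship ..
After op 4 (move_left): buffer="ek" (len 2), cursors c1@1 c2@1 c3@1, authorship ..
After op 5 (move_left): buffer="ek" (len 2), cursors c1@0 c2@0 c3@0, authorship ..
After op 6 (insert('u')): buffer="uuuek" (len 5), cursors c1@3 c2@3 c3@3, authorship 123..
After op 7 (insert('y')): buffer="uuuyyyek" (len 8), cursors c1@6 c2@6 c3@6, authorship 123123..
Authorship (.=original, N=cursor N): 1 2 3 1 2 3 . .
Index 3: author = 1

Answer: cursor 1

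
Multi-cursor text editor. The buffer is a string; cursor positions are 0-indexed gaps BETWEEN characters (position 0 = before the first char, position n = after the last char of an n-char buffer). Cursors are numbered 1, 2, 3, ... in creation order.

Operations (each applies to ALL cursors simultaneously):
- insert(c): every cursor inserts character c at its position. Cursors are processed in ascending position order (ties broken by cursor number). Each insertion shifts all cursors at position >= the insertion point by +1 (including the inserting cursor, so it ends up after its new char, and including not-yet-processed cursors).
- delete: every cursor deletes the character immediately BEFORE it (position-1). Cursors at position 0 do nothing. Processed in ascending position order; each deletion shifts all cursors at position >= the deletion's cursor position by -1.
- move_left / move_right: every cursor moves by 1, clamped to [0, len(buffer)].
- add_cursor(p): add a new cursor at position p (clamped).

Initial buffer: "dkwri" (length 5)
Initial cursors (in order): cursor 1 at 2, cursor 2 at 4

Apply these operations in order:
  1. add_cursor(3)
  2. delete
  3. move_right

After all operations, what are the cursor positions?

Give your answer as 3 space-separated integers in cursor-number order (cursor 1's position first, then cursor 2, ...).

After op 1 (add_cursor(3)): buffer="dkwri" (len 5), cursors c1@2 c3@3 c2@4, authorship .....
After op 2 (delete): buffer="di" (len 2), cursors c1@1 c2@1 c3@1, authorship ..
After op 3 (move_right): buffer="di" (len 2), cursors c1@2 c2@2 c3@2, authorship ..

Answer: 2 2 2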